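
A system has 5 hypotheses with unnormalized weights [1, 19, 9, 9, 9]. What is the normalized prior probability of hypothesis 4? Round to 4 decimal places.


The normalized prior is the weight divided by the total.
Total weight = 47
P(H4) = 9 / 47 = 0.1915

0.1915


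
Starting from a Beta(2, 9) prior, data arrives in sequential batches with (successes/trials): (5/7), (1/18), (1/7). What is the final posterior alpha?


In sequential Bayesian updating, we sum all successes.
Total successes = 7
Final alpha = 2 + 7 = 9

9


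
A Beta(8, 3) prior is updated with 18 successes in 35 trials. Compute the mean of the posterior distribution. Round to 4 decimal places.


After update: Beta(26, 20)
Mean = 26 / (26 + 20) = 26 / 46
= 0.5652

0.5652


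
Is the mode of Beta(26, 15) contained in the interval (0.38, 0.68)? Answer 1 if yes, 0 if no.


Mode = (a-1)/(a+b-2) = 25/39 = 0.641
Interval: (0.38, 0.68)
Contains mode? 1

1


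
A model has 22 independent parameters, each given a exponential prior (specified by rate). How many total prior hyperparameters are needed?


Each exponential prior needs 1 hyperparameter (rate).
Total = 1 * 22 = 22

22


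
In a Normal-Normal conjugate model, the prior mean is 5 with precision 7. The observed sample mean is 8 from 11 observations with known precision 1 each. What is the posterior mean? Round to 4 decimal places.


Posterior precision = tau0 + n*tau = 7 + 11*1 = 18
Posterior mean = (tau0*mu0 + n*tau*xbar) / posterior_precision
= (7*5 + 11*1*8) / 18
= 123 / 18 = 6.8333

6.8333


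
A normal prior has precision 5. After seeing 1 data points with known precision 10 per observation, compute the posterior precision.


In the conjugate normal model, precisions add:
tau_posterior = tau_prior + n * tau_data
= 5 + 1*10 = 15

15


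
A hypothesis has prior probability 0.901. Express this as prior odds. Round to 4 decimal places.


Odds = P(H) / P(not H) = 0.901 / 0.099
= 9.101

9.101


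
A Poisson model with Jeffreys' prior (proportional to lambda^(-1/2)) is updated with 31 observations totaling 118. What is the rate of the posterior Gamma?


Posterior = Gamma(0.5 + S, n)
= Gamma(0.5 + 118, 31)
Posterior rate = 0 + n = 31

31.0


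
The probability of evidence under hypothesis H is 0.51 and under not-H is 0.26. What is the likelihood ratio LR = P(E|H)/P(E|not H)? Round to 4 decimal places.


LR = 0.51 / 0.26
= 1.9615

1.9615


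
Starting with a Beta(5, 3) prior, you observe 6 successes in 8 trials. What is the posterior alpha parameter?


For a Beta-Binomial conjugate model:
Posterior alpha = prior alpha + number of successes
= 5 + 6 = 11

11


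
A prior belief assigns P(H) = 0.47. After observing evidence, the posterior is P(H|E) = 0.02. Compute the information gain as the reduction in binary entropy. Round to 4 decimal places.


H(prior) = -0.47*log2(0.47) - 0.53*log2(0.53)
= 0.9974
H(post) = -0.02*log2(0.02) - 0.98*log2(0.98)
= 0.1414
IG = 0.9974 - 0.1414 = 0.856

0.856


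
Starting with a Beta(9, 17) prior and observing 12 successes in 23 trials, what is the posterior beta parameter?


Posterior beta = prior beta + failures
Failures = 23 - 12 = 11
beta_post = 17 + 11 = 28

28


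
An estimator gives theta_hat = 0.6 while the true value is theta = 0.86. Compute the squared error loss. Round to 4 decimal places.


The squared error loss is (theta_hat - theta)^2
= (0.6 - 0.86)^2
= (-0.26)^2 = 0.0676

0.0676


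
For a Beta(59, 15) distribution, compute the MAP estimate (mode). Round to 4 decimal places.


MAP = mode = (a-1)/(a+b-2)
= (59-1)/(59+15-2)
= 58/72 = 0.8056

0.8056


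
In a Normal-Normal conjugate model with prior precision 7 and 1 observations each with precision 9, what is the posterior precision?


Posterior precision = prior precision + n * observation precision
= 7 + 1 * 9
= 7 + 9 = 16

16


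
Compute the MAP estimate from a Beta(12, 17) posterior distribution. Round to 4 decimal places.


MAP = mode of Beta distribution
= (alpha - 1)/(alpha + beta - 2)
= (12-1)/(12+17-2)
= 11/27 = 0.4074

0.4074


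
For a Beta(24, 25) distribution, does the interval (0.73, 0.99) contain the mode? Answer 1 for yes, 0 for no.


Mode of Beta(a,b) = (a-1)/(a+b-2)
= (24-1)/(24+25-2) = 0.4894
Check: 0.73 <= 0.4894 <= 0.99?
Result: 0

0


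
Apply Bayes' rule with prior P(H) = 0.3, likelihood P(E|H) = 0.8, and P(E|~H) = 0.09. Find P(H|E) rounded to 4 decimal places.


Step 1: Compute marginal P(E) = P(E|H)P(H) + P(E|~H)P(~H)
= 0.8*0.3 + 0.09*0.7 = 0.303
Step 2: P(H|E) = P(E|H)P(H)/P(E) = 0.24/0.303
= 0.7921

0.7921


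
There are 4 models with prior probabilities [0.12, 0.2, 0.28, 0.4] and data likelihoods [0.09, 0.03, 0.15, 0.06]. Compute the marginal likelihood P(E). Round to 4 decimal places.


P(E) = sum over models of P(M_i) * P(E|M_i)
= 0.12*0.09 + 0.2*0.03 + 0.28*0.15 + 0.4*0.06
= 0.0828

0.0828


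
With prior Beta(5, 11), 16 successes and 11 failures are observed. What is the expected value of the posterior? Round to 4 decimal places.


Posterior = Beta(21, 22)
E[theta] = alpha/(alpha+beta)
= 21/43 = 0.4884

0.4884


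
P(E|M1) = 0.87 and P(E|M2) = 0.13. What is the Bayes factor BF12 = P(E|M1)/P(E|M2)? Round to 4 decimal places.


Bayes factor BF12 = P(E|M1) / P(E|M2)
= 0.87 / 0.13
= 6.6923

6.6923


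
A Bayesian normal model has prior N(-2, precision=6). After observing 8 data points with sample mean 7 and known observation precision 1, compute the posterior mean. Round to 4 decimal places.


Posterior mean = (prior_precision * prior_mean + n * data_precision * data_mean) / (prior_precision + n * data_precision)
Numerator = 6*-2 + 8*1*7 = 44
Denominator = 6 + 8*1 = 14
Posterior mean = 3.1429

3.1429


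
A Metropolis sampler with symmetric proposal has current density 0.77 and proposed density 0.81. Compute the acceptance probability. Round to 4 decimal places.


For symmetric proposals, acceptance = min(1, pi(x*)/pi(x))
= min(1, 0.81/0.77)
= min(1, 1.0519) = 1.0

1.0


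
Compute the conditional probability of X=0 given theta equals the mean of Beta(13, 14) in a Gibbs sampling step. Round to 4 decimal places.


Mean of Beta(13, 14) = 0.4815
P(X=0 | theta=0.4815) = 0.5185

0.5185


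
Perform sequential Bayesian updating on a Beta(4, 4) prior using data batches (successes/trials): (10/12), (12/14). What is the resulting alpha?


Accumulate successes: 22
Posterior alpha = prior alpha + sum of successes
= 4 + 22 = 26

26


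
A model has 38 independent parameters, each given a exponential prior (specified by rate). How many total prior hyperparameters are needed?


Each exponential prior needs 1 hyperparameter (rate).
Total = 1 * 38 = 38

38


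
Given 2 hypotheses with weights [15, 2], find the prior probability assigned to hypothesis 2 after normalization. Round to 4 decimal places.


To normalize, divide each weight by the sum of all weights.
Sum = 17
Prior(H2) = 2/17 = 0.1176

0.1176


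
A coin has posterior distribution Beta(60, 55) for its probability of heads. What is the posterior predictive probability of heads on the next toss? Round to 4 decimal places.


Posterior predictive = E[theta] = alpha/(alpha+beta)
= 60/115
= 0.5217

0.5217


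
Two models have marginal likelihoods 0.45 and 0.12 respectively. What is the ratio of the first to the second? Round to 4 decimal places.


Evidence ratio = 0.45 / 0.12
= 3.75

3.75


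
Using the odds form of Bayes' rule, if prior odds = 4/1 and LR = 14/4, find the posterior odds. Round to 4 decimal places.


Bayes' rule in odds form: posterior odds = prior odds * LR
= (4 * 14) / (1 * 4)
= 56/4 = 14.0

14.0


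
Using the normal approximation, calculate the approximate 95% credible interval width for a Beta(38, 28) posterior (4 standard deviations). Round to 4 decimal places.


Var(Beta) = 38*28/(66^2 * 67) = 0.0036
SD = 0.0604
Width ~ 4*SD = 0.2415

0.2415


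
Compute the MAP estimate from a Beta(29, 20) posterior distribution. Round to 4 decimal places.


MAP = mode of Beta distribution
= (alpha - 1)/(alpha + beta - 2)
= (29-1)/(29+20-2)
= 28/47 = 0.5957

0.5957


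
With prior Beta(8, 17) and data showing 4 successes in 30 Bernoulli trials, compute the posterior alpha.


Conjugate update: alpha_posterior = alpha_prior + k
= 8 + 4 = 12

12


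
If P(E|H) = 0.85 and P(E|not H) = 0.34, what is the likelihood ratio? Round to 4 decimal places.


Likelihood ratio = P(E|H) / P(E|not H)
= 0.85 / 0.34
= 2.5

2.5


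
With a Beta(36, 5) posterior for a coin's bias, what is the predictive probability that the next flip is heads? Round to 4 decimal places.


The predictive probability equals the posterior mean.
P(next = heads) = alpha / (alpha + beta)
= 36 / 41 = 0.878

0.878


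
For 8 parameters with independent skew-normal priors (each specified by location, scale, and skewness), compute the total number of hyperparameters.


A skew-normal prior has 3 hyperparameters per parameter.
Total = 8 * 3 = 24

24


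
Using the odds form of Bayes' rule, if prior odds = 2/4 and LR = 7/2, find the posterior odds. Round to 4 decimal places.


Bayes' rule in odds form: posterior odds = prior odds * LR
= (2 * 7) / (4 * 2)
= 14/8 = 1.75

1.75


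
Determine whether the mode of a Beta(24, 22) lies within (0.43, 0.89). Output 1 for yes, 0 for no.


First find the mode: (a-1)/(a+b-2) = 0.5227
Is 0.5227 in (0.43, 0.89)? 1

1


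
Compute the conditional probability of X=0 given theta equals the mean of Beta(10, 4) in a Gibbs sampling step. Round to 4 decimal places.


Mean of Beta(10, 4) = 0.7143
P(X=0 | theta=0.7143) = 0.2857

0.2857


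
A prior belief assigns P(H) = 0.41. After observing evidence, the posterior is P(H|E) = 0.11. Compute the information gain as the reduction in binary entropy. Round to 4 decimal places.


H(prior) = -0.41*log2(0.41) - 0.59*log2(0.59)
= 0.9765
H(post) = -0.11*log2(0.11) - 0.89*log2(0.89)
= 0.4999
IG = 0.9765 - 0.4999 = 0.4766

0.4766


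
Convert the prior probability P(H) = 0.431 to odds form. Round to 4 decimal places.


P(not H) = 1 - 0.431 = 0.569
Odds = 0.431 / 0.569 = 0.7575

0.7575


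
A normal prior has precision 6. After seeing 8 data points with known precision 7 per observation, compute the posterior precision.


In the conjugate normal model, precisions add:
tau_posterior = tau_prior + n * tau_data
= 6 + 8*7 = 62

62


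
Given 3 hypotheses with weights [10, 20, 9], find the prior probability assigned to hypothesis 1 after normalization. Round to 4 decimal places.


To normalize, divide each weight by the sum of all weights.
Sum = 39
Prior(H1) = 10/39 = 0.2564

0.2564


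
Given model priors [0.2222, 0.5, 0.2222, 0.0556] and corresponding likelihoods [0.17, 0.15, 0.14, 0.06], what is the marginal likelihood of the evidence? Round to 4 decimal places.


P(E) = sum_i P(M_i) P(E|M_i)
= 0.0378 + 0.075 + 0.0311 + 0.0033
= 0.1472

0.1472


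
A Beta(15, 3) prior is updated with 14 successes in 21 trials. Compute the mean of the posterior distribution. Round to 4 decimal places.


After update: Beta(29, 10)
Mean = 29 / (29 + 10) = 29 / 39
= 0.7436

0.7436


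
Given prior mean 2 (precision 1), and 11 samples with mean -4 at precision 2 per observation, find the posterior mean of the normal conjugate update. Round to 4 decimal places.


The posterior mean is a precision-weighted average of prior and data.
Post. prec. = 1 + 22 = 23
Post. mean = (2 + -88)/23 = -86/23 = -3.7391

-3.7391


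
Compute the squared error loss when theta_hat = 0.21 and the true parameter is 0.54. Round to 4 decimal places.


L = (theta_hat - theta_true)^2
= (0.21 - 0.54)^2
= -0.33^2 = 0.1089

0.1089


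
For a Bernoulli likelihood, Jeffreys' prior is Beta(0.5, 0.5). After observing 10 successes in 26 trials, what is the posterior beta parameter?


Jeffreys' prior for Bernoulli is Beta(0.5, 0.5).
Posterior is Beta(0.5 + k, 0.5 + n - k).
Posterior beta = 0.5 + (n - k) = 0.5 + 16 = 16.5

16.5


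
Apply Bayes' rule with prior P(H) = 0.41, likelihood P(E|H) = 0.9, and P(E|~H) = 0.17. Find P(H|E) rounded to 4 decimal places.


Step 1: Compute marginal P(E) = P(E|H)P(H) + P(E|~H)P(~H)
= 0.9*0.41 + 0.17*0.59 = 0.4693
Step 2: P(H|E) = P(E|H)P(H)/P(E) = 0.369/0.4693
= 0.7863

0.7863


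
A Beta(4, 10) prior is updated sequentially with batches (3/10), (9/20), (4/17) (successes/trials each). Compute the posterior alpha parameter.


Sequential conjugate updating is equivalent to a single batch update.
Total successes across all batches = 16
alpha_posterior = alpha_prior + total_successes = 4 + 16
= 20

20


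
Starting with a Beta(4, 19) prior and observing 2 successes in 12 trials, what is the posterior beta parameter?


Posterior beta = prior beta + failures
Failures = 12 - 2 = 10
beta_post = 19 + 10 = 29

29


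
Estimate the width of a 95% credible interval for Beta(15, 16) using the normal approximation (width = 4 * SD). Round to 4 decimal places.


For Beta(a,b): Var = ab/((a+b)^2(a+b+1))
Var = 0.0078, SD = 0.0883
Approximate 95% CI width = 4 * 0.0883 = 0.3534

0.3534


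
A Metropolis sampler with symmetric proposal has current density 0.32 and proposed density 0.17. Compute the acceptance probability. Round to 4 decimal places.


For symmetric proposals, acceptance = min(1, pi(x*)/pi(x))
= min(1, 0.17/0.32)
= min(1, 0.5312) = 0.5312

0.5312


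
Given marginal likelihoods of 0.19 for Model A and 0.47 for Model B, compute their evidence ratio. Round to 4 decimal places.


Ratio = ML(A) / ML(B) = 0.19/0.47
= 0.4043

0.4043


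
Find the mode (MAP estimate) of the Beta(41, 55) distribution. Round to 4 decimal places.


For Beta(a,b) with a,b > 1:
Mode = (a-1)/(a+b-2) = (41-1)/(96-2)
= 40/94 = 0.4255

0.4255


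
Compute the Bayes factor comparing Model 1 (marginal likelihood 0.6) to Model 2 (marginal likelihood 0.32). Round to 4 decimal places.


BF12 = marginal likelihood of M1 / marginal likelihood of M2
= 0.6/0.32
= 1.875

1.875


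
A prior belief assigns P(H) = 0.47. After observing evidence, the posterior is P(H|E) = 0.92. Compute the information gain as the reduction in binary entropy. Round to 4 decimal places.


H(prior) = -0.47*log2(0.47) - 0.53*log2(0.53)
= 0.9974
H(post) = -0.92*log2(0.92) - 0.08*log2(0.08)
= 0.4022
IG = 0.9974 - 0.4022 = 0.5952

0.5952


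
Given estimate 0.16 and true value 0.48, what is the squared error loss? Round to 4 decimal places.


Squared error = (estimate - true)^2
Difference = -0.32
Loss = -0.32^2 = 0.1024

0.1024


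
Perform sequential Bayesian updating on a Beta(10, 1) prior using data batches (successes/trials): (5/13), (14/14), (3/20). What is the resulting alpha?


Accumulate successes: 22
Posterior alpha = prior alpha + sum of successes
= 10 + 22 = 32

32


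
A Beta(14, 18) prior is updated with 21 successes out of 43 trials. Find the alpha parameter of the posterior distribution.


In the Beta-Binomial conjugate update:
alpha_post = alpha_prior + successes
= 14 + 21
= 35

35


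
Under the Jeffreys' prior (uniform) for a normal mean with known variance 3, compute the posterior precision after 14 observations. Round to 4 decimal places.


Prior precision = 0 (flat prior).
Post. prec. = 0 + n/var = 14/3 = 4.6667

4.6667


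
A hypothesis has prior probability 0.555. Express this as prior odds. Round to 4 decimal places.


Odds = P(H) / P(not H) = 0.555 / 0.445
= 1.2472

1.2472


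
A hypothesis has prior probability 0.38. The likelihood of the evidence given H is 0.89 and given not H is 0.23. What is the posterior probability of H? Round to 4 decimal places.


Using Bayes' theorem:
P(E) = 0.38 * 0.89 + 0.62 * 0.23
P(E) = 0.4808
P(H|E) = (0.38 * 0.89) / 0.4808 = 0.7034

0.7034


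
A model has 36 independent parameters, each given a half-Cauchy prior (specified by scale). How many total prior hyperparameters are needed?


Each half-Cauchy prior needs 1 hyperparameter (scale).
Total = 1 * 36 = 36

36


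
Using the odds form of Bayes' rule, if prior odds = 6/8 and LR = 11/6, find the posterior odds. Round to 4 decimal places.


Bayes' rule in odds form: posterior odds = prior odds * LR
= (6 * 11) / (8 * 6)
= 66/48 = 1.375

1.375


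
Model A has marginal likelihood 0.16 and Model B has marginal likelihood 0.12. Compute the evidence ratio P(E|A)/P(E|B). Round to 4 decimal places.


Evidence ratio = P(E|A) / P(E|B)
= 0.16 / 0.12
= 1.3333

1.3333


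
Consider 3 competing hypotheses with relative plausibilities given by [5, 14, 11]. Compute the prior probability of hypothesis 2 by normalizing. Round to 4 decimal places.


Sum of weights = 5 + 14 + 11 = 30
Normalized prior for H2 = 14 / 30
= 0.4667

0.4667


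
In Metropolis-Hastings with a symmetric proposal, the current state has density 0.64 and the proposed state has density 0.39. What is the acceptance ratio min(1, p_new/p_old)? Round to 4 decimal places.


Ratio = p_new / p_old = 0.39 / 0.64 = 0.6094
Acceptance = min(1, 0.6094) = 0.6094

0.6094


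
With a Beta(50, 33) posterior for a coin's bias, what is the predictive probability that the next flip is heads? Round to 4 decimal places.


The predictive probability equals the posterior mean.
P(next = heads) = alpha / (alpha + beta)
= 50 / 83 = 0.6024

0.6024


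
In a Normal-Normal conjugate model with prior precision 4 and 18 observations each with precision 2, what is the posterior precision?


Posterior precision = prior precision + n * observation precision
= 4 + 18 * 2
= 4 + 36 = 40

40


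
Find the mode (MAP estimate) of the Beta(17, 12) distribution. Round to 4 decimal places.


For Beta(a,b) with a,b > 1:
Mode = (a-1)/(a+b-2) = (17-1)/(29-2)
= 16/27 = 0.5926

0.5926


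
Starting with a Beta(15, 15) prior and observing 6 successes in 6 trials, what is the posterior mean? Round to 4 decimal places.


Posterior parameters: alpha = 15 + 6 = 21
beta = 15 + 0 = 15
Posterior mean = alpha / (alpha + beta) = 21 / 36
= 0.5833

0.5833


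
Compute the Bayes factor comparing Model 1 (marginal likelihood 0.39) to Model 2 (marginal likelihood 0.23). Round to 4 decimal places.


BF12 = marginal likelihood of M1 / marginal likelihood of M2
= 0.39/0.23
= 1.6957

1.6957


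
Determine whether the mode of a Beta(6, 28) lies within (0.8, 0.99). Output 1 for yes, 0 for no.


First find the mode: (a-1)/(a+b-2) = 0.1562
Is 0.1562 in (0.8, 0.99)? 0

0


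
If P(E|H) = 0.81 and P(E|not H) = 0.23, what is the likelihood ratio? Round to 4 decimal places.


Likelihood ratio = P(E|H) / P(E|not H)
= 0.81 / 0.23
= 3.5217

3.5217


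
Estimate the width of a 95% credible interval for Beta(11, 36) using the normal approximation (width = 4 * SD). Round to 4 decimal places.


For Beta(a,b): Var = ab/((a+b)^2(a+b+1))
Var = 0.0037, SD = 0.0611
Approximate 95% CI width = 4 * 0.0611 = 0.2444

0.2444


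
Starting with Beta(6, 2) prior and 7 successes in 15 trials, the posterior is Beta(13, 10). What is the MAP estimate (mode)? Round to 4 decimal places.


The mode of Beta(a, b) when a > 1 and b > 1 is (a-1)/(a+b-2)
= (13 - 1) / (13 + 10 - 2)
= 12 / 21
= 0.5714

0.5714


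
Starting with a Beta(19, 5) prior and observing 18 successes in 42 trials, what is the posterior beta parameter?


Posterior beta = prior beta + failures
Failures = 42 - 18 = 24
beta_post = 5 + 24 = 29

29


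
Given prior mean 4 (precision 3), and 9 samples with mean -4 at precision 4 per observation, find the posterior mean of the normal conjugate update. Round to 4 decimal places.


The posterior mean is a precision-weighted average of prior and data.
Post. prec. = 3 + 36 = 39
Post. mean = (12 + -144)/39 = -132/39 = -3.3846

-3.3846


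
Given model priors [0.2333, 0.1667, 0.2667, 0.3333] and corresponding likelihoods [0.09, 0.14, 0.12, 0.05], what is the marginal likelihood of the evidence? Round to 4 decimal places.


P(E) = sum_i P(M_i) P(E|M_i)
= 0.021 + 0.0233 + 0.032 + 0.0167
= 0.093

0.093


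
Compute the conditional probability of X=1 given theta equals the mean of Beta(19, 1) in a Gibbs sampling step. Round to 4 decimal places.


Mean of Beta(19, 1) = 0.95
P(X=1 | theta=0.95) = 0.95

0.95


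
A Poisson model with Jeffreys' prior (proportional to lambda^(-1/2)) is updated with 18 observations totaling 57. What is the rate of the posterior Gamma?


Posterior = Gamma(0.5 + S, n)
= Gamma(0.5 + 57, 18)
Posterior rate = 0 + n = 18

18.0


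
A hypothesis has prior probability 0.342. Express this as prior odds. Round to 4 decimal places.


Odds = P(H) / P(not H) = 0.342 / 0.658
= 0.5198

0.5198


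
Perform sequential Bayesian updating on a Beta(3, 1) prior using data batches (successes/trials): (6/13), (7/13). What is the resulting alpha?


Accumulate successes: 13
Posterior alpha = prior alpha + sum of successes
= 3 + 13 = 16

16


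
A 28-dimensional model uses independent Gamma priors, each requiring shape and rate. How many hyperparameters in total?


Per parameter: 2 (shape and rate).
Total = 28 * 2 = 56

56


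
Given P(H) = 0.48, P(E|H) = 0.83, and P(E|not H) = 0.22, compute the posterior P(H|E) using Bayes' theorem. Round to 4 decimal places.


By Bayes' theorem: P(H|E) = P(E|H)*P(H) / P(E)
P(E) = P(E|H)*P(H) + P(E|not H)*P(not H)
P(E) = 0.83*0.48 + 0.22*0.52 = 0.5128
P(H|E) = 0.83*0.48 / 0.5128 = 0.7769

0.7769


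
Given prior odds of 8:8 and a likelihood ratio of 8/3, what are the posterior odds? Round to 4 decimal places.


Posterior odds = prior odds * LR
Prior odds = 8/8 = 1.0
LR = 8/3 = 2.6667
Posterior odds = 1.0 * 2.6667 = 2.6667

2.6667


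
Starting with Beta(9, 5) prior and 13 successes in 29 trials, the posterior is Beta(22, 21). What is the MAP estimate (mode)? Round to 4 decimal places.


The mode of Beta(a, b) when a > 1 and b > 1 is (a-1)/(a+b-2)
= (22 - 1) / (22 + 21 - 2)
= 21 / 41
= 0.5122

0.5122


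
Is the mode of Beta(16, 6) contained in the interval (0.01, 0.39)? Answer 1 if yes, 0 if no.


Mode = (a-1)/(a+b-2) = 15/20 = 0.75
Interval: (0.01, 0.39)
Contains mode? 0

0


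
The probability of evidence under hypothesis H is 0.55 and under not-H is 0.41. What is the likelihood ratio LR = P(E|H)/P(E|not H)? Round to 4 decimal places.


LR = 0.55 / 0.41
= 1.3415

1.3415


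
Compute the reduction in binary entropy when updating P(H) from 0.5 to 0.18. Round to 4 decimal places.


H_before = -p*log2(p) - (1-p)*log2(1-p) for p=0.5: 1.0
H_after for p=0.18: 0.6801
Reduction = 1.0 - 0.6801 = 0.3199

0.3199


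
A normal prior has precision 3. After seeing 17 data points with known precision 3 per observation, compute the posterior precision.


In the conjugate normal model, precisions add:
tau_posterior = tau_prior + n * tau_data
= 3 + 17*3 = 54

54


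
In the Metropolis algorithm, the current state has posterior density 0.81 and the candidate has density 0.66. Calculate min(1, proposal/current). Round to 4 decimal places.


Ratio = 0.66/0.81 = 0.8148
Acceptance probability = min(1, 0.8148)
= 0.8148

0.8148


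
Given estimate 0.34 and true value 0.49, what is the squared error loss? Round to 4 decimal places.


Squared error = (estimate - true)^2
Difference = -0.15
Loss = -0.15^2 = 0.0225

0.0225


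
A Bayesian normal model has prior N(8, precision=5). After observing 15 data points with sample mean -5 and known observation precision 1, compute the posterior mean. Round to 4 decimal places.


Posterior mean = (prior_precision * prior_mean + n * data_precision * data_mean) / (prior_precision + n * data_precision)
Numerator = 5*8 + 15*1*-5 = -35
Denominator = 5 + 15*1 = 20
Posterior mean = -1.75

-1.75


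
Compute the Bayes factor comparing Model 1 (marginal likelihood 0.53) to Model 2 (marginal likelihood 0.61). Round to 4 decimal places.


BF12 = marginal likelihood of M1 / marginal likelihood of M2
= 0.53/0.61
= 0.8689

0.8689


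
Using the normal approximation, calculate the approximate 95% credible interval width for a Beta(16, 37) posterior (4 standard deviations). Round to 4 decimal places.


Var(Beta) = 16*37/(53^2 * 54) = 0.0039
SD = 0.0625
Width ~ 4*SD = 0.2499

0.2499


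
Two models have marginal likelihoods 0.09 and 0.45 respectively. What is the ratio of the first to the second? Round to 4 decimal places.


Evidence ratio = 0.09 / 0.45
= 0.2

0.2


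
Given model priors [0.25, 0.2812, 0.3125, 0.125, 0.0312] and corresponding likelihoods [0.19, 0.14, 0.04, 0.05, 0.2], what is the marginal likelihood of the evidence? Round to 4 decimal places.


P(E) = sum_i P(M_i) P(E|M_i)
= 0.0475 + 0.0394 + 0.0125 + 0.0063 + 0.0062
= 0.1119

0.1119


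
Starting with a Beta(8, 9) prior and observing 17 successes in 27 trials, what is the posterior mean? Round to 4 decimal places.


Posterior parameters: alpha = 8 + 17 = 25
beta = 9 + 10 = 19
Posterior mean = alpha / (alpha + beta) = 25 / 44
= 0.5682

0.5682


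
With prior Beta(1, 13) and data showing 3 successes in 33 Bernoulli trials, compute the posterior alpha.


Conjugate update: alpha_posterior = alpha_prior + k
= 1 + 3 = 4

4


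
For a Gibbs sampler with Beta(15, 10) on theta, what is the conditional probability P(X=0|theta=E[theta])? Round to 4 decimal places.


E[theta] = 15/(15+10) = 0.6
P(X=0|theta) = 1 - theta = 0.4

0.4


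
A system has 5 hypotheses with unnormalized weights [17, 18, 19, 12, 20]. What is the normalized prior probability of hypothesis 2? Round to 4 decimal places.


The normalized prior is the weight divided by the total.
Total weight = 86
P(H2) = 18 / 86 = 0.2093

0.2093


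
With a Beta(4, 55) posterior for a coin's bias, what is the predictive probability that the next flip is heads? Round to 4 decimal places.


The predictive probability equals the posterior mean.
P(next = heads) = alpha / (alpha + beta)
= 4 / 59 = 0.0678

0.0678


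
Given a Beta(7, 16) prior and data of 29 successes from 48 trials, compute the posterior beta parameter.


Number of failures = 48 - 29 = 19
Posterior beta = 16 + 19 = 35

35


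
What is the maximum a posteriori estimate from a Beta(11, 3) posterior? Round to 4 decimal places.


The MAP estimate equals the mode of the distribution.
Mode of Beta(a,b) = (a-1)/(a+b-2)
= 10/12
= 0.8333

0.8333


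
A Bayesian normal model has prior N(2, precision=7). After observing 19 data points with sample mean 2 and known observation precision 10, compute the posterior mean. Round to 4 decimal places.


Posterior mean = (prior_precision * prior_mean + n * data_precision * data_mean) / (prior_precision + n * data_precision)
Numerator = 7*2 + 19*10*2 = 394
Denominator = 7 + 19*10 = 197
Posterior mean = 2.0

2.0


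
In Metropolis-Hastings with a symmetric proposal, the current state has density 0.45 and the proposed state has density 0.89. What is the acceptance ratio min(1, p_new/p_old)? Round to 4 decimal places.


Ratio = p_new / p_old = 0.89 / 0.45 = 1.9778
Acceptance = min(1, 1.9778) = 1.0

1.0


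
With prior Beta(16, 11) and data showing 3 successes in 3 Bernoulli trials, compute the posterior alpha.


Conjugate update: alpha_posterior = alpha_prior + k
= 16 + 3 = 19

19


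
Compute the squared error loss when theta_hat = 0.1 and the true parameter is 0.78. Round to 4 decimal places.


L = (theta_hat - theta_true)^2
= (0.1 - 0.78)^2
= -0.68^2 = 0.4624

0.4624


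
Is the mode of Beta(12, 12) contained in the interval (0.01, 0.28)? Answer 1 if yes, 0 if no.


Mode = (a-1)/(a+b-2) = 11/22 = 0.5
Interval: (0.01, 0.28)
Contains mode? 0

0


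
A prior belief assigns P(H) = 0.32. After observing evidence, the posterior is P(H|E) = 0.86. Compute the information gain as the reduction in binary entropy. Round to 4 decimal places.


H(prior) = -0.32*log2(0.32) - 0.68*log2(0.68)
= 0.9044
H(post) = -0.86*log2(0.86) - 0.14*log2(0.14)
= 0.5842
IG = 0.9044 - 0.5842 = 0.3201

0.3201


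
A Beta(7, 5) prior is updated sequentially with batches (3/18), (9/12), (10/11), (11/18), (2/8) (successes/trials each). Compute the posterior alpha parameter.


Sequential conjugate updating is equivalent to a single batch update.
Total successes across all batches = 35
alpha_posterior = alpha_prior + total_successes = 7 + 35
= 42

42


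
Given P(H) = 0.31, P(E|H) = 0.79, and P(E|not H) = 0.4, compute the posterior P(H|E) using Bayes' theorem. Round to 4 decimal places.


By Bayes' theorem: P(H|E) = P(E|H)*P(H) / P(E)
P(E) = P(E|H)*P(H) + P(E|not H)*P(not H)
P(E) = 0.79*0.31 + 0.4*0.69 = 0.5209
P(H|E) = 0.79*0.31 / 0.5209 = 0.4701

0.4701


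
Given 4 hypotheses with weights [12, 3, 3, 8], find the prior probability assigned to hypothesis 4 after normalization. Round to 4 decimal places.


To normalize, divide each weight by the sum of all weights.
Sum = 26
Prior(H4) = 8/26 = 0.3077

0.3077


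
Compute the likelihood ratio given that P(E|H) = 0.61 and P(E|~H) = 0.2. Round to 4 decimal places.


LR = P(E|H) / P(E|~H)
= 0.61 / 0.2 = 3.05

3.05


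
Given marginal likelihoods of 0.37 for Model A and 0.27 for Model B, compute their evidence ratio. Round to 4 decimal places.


Ratio = ML(A) / ML(B) = 0.37/0.27
= 1.3704

1.3704


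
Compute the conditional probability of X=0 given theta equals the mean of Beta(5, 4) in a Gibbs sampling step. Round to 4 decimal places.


Mean of Beta(5, 4) = 0.5556
P(X=0 | theta=0.5556) = 0.4444

0.4444


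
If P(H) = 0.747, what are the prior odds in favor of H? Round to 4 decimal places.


Prior odds = P(H) / (1 - P(H))
= 0.747 / 0.253
= 2.9526

2.9526


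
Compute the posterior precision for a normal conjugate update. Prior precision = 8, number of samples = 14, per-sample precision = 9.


tau_post = tau_0 + n * tau
= 8 + 14 * 9 = 134

134


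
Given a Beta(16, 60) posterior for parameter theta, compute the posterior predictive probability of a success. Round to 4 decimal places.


For a Beta-Bernoulli model, the predictive probability is the mean:
P(success) = 16/(16+60) = 16/76 = 0.2105

0.2105


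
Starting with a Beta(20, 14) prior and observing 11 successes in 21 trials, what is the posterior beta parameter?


Posterior beta = prior beta + failures
Failures = 21 - 11 = 10
beta_post = 14 + 10 = 24

24


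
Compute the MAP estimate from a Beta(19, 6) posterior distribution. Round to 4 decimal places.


MAP = mode of Beta distribution
= (alpha - 1)/(alpha + beta - 2)
= (19-1)/(19+6-2)
= 18/23 = 0.7826

0.7826


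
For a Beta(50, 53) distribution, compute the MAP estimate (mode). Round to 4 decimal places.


MAP = mode = (a-1)/(a+b-2)
= (50-1)/(50+53-2)
= 49/101 = 0.4851

0.4851


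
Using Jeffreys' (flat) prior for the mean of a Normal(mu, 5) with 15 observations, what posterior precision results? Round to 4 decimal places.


Flat prior means prior precision is 0.
Posterior precision = n / sigma^2 = 15/5 = 3.0

3.0


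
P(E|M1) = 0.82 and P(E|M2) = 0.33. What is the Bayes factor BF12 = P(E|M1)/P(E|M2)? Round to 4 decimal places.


Bayes factor BF12 = P(E|M1) / P(E|M2)
= 0.82 / 0.33
= 2.4848

2.4848


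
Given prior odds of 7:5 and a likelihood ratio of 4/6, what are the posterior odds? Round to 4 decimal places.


Posterior odds = prior odds * LR
Prior odds = 7/5 = 1.4
LR = 4/6 = 0.6667
Posterior odds = 1.4 * 0.6667 = 0.9333

0.9333


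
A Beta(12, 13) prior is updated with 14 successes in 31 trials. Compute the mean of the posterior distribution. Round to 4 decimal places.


After update: Beta(26, 30)
Mean = 26 / (26 + 30) = 26 / 56
= 0.4643

0.4643


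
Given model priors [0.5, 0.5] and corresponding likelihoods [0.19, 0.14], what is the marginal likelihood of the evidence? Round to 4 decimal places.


P(E) = sum_i P(M_i) P(E|M_i)
= 0.095 + 0.07
= 0.165

0.165


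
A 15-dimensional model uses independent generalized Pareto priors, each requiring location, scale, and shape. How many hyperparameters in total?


Per parameter: 3 (location, scale, and shape).
Total = 15 * 3 = 45

45


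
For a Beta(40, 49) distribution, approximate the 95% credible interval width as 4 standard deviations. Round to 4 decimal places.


Variance of Beta(a,b) = ab / ((a+b)^2 * (a+b+1))
= 40*49 / ((89)^2 * 90)
= 0.0027
SD = sqrt(0.0027) = 0.0524
Width = 4 * SD = 0.2097

0.2097


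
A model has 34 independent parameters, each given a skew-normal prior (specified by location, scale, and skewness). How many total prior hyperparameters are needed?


Each skew-normal prior needs 3 hyperparameters (location, scale, and skewness).
Total = 3 * 34 = 102

102


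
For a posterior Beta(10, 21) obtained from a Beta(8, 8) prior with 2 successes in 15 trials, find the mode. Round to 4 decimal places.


Mode = (alpha - 1) / (alpha + beta - 2)
= 9 / 29
= 0.3103

0.3103


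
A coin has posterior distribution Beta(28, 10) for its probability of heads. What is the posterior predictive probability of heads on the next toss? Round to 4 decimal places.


Posterior predictive = E[theta] = alpha/(alpha+beta)
= 28/38
= 0.7368

0.7368


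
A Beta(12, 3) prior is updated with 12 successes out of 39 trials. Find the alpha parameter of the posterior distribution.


In the Beta-Binomial conjugate update:
alpha_post = alpha_prior + successes
= 12 + 12
= 24

24


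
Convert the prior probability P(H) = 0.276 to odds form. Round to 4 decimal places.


P(not H) = 1 - 0.276 = 0.724
Odds = 0.276 / 0.724 = 0.3812

0.3812


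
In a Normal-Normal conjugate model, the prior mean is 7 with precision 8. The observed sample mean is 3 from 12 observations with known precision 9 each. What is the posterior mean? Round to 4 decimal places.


Posterior precision = tau0 + n*tau = 8 + 12*9 = 116
Posterior mean = (tau0*mu0 + n*tau*xbar) / posterior_precision
= (8*7 + 12*9*3) / 116
= 380 / 116 = 3.2759

3.2759


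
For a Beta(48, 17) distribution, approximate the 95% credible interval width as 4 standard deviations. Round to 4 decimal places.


Variance of Beta(a,b) = ab / ((a+b)^2 * (a+b+1))
= 48*17 / ((65)^2 * 66)
= 0.0029
SD = sqrt(0.0029) = 0.0541
Width = 4 * SD = 0.2164

0.2164


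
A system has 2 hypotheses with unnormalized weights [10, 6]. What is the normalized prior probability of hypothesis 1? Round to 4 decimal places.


The normalized prior is the weight divided by the total.
Total weight = 16
P(H1) = 10 / 16 = 0.625

0.625


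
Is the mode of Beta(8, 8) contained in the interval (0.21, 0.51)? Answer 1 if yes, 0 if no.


Mode = (a-1)/(a+b-2) = 7/14 = 0.5
Interval: (0.21, 0.51)
Contains mode? 1

1


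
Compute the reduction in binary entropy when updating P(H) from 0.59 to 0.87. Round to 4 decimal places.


H_before = -p*log2(p) - (1-p)*log2(1-p) for p=0.59: 0.9765
H_after for p=0.87: 0.5574
Reduction = 0.9765 - 0.5574 = 0.4191

0.4191


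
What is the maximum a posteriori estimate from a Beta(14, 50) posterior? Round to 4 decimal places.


The MAP estimate equals the mode of the distribution.
Mode of Beta(a,b) = (a-1)/(a+b-2)
= 13/62
= 0.2097

0.2097


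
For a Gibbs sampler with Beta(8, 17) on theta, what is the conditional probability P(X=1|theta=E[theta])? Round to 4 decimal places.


E[theta] = 8/(8+17) = 0.32
P(X=1|theta) = theta = 0.32

0.32


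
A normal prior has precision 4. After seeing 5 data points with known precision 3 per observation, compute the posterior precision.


In the conjugate normal model, precisions add:
tau_posterior = tau_prior + n * tau_data
= 4 + 5*3 = 19

19


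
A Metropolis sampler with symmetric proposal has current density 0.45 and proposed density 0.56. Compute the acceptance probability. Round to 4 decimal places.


For symmetric proposals, acceptance = min(1, pi(x*)/pi(x))
= min(1, 0.56/0.45)
= min(1, 1.2444) = 1.0

1.0


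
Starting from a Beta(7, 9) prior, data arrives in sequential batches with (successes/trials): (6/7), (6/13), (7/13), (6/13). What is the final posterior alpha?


In sequential Bayesian updating, we sum all successes.
Total successes = 25
Final alpha = 7 + 25 = 32

32


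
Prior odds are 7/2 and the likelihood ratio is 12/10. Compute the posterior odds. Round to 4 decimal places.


Posterior odds = prior odds * likelihood ratio
= (7/2) * (12/10)
= 84 / 20
= 4.2

4.2


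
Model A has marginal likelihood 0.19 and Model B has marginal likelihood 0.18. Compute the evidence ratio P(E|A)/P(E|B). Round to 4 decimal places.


Evidence ratio = P(E|A) / P(E|B)
= 0.19 / 0.18
= 1.0556

1.0556


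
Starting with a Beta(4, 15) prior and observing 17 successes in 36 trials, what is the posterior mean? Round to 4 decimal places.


Posterior parameters: alpha = 4 + 17 = 21
beta = 15 + 19 = 34
Posterior mean = alpha / (alpha + beta) = 21 / 55
= 0.3818

0.3818


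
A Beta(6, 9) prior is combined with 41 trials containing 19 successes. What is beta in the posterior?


In conjugate updating:
beta_posterior = beta_prior + (n - k)
= 9 + (41 - 19)
= 9 + 22 = 31

31


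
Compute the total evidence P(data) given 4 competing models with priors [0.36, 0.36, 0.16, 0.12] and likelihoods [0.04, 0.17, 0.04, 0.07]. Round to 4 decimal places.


Marginal likelihood = sum P(model_i) * P(data|model_i)
Model 1: 0.36 * 0.04 = 0.0144
Model 2: 0.36 * 0.17 = 0.0612
Model 3: 0.16 * 0.04 = 0.0064
Model 4: 0.12 * 0.07 = 0.0084
Total = 0.0904

0.0904


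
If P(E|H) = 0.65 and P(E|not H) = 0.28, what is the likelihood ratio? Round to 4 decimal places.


Likelihood ratio = P(E|H) / P(E|not H)
= 0.65 / 0.28
= 2.3214

2.3214


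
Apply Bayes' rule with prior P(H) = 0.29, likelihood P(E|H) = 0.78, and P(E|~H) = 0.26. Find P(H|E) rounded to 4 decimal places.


Step 1: Compute marginal P(E) = P(E|H)P(H) + P(E|~H)P(~H)
= 0.78*0.29 + 0.26*0.71 = 0.4108
Step 2: P(H|E) = P(E|H)P(H)/P(E) = 0.2262/0.4108
= 0.5506

0.5506


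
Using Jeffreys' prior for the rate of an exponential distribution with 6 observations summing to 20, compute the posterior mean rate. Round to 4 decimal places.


Jeffreys' prior leads to posterior Gamma(6, 20).
Mean = 6/20 = 0.3

0.3


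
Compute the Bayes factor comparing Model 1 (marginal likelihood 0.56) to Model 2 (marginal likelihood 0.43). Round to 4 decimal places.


BF12 = marginal likelihood of M1 / marginal likelihood of M2
= 0.56/0.43
= 1.3023

1.3023


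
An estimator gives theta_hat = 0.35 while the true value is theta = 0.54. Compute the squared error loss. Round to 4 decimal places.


The squared error loss is (theta_hat - theta)^2
= (0.35 - 0.54)^2
= (-0.19)^2 = 0.0361

0.0361


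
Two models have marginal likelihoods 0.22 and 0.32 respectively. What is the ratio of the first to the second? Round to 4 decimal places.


Evidence ratio = 0.22 / 0.32
= 0.6875

0.6875


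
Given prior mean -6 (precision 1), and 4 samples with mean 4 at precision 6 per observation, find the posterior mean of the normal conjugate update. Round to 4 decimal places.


The posterior mean is a precision-weighted average of prior and data.
Post. prec. = 1 + 24 = 25
Post. mean = (-6 + 96)/25 = 90/25 = 3.6

3.6


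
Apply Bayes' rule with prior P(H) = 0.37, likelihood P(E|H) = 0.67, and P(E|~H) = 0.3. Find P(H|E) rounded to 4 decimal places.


Step 1: Compute marginal P(E) = P(E|H)P(H) + P(E|~H)P(~H)
= 0.67*0.37 + 0.3*0.63 = 0.4369
Step 2: P(H|E) = P(E|H)P(H)/P(E) = 0.2479/0.4369
= 0.5674

0.5674


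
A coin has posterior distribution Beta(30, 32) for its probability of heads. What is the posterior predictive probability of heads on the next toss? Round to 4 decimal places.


Posterior predictive = E[theta] = alpha/(alpha+beta)
= 30/62
= 0.4839

0.4839


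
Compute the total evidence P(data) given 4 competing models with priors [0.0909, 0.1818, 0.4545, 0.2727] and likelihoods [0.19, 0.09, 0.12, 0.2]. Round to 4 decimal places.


Marginal likelihood = sum P(model_i) * P(data|model_i)
Model 1: 0.0909 * 0.19 = 0.0173
Model 2: 0.1818 * 0.09 = 0.0164
Model 3: 0.4545 * 0.12 = 0.0545
Model 4: 0.2727 * 0.2 = 0.0545
Total = 0.1427

0.1427
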